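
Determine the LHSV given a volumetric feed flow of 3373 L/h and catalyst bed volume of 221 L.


LHSV = volumetric feed rate / catalyst volume
= 3373 L/h / 221 L
= 15.26 h^-1

15.26 h^-1


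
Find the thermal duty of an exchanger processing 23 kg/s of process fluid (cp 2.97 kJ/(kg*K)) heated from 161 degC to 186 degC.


Q = m_dot * cp * delta_T
delta_T = 186 - 161 = 25 K
Q = 23 * 2.97 * 25
= 68.31 * 25
= 1707.75 kW

1707.75 kW


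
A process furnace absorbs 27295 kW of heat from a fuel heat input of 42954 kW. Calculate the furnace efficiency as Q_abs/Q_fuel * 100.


Furnace efficiency = Q_absorbed / Q_fuel * 100
= 27295 / 42954 * 100 = 63.54

63.54 %


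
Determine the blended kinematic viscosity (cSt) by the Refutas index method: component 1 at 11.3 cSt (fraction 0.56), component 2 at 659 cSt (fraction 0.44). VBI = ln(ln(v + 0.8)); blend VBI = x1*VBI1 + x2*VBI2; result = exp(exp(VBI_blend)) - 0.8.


Refutas method: VBN_i = 14.534*ln(ln(visc_i + 0.8)) + 10.975, blended linearly by mass fraction; since VBN is linear in VBI_i = ln(ln(visc_i + 0.8)) and the fractions sum to 1, blend VBI directly: visc = exp(exp(VBI_blend)) - 0.8
VBI_1 = ln(ln(11.3 + 0.8)) = 0.913569
VBI_2 = ln(ln(659 + 0.8)) = 1.87056
VBI_blend = 0.56 * 0.913569 + 0.44 * 1.87056 = 1.33465
visc_blend = exp(exp(1.33465)) - 0.8 = 43.84

43.84 cSt


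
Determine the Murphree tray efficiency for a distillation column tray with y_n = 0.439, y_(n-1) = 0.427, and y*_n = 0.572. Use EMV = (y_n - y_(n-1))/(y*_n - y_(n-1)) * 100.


Murphree vapor efficiency: EMV = (y_n - y_(n-1)) / (y*_n - y_(n-1)) * 100
EMV = (0.439 - 0.427) / (0.572 - 0.427) * 100 = 0.012 / 0.145 * 100 = 8.276

8.276 %


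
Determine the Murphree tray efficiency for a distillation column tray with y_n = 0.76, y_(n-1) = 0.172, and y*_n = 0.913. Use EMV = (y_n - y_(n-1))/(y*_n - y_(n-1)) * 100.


Murphree vapor efficiency: EMV = (y_n - y_(n-1)) / (y*_n - y_(n-1)) * 100
EMV = (0.76 - 0.172) / (0.913 - 0.172) * 100 = 0.588 / 0.741 * 100 = 79.35

79.35 %


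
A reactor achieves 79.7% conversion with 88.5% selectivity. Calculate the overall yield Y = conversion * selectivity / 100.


Overall yield = conversion (%) * selectivity (%) / 100
Conversion = 79.7%, Selectivity = 88.5%
Y = 79.7 * 88.5 / 100
= 70.5345 %

70.5345 %


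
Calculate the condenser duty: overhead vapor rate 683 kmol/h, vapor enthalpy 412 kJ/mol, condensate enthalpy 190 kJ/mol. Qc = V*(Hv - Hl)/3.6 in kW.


Qc = 683 * (412 - 190) / 3.6 = 683 * 222 / 3.6 = 42120

42120 kW


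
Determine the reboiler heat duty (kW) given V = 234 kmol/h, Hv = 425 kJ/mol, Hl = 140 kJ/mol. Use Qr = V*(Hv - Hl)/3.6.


Qr = 234 * (425 - 140) / 3.6 = 234 * 285 / 3.6 = 18520

18520 kW


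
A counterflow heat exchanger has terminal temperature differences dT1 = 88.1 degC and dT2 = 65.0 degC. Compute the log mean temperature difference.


LMTD = (dT1 - dT2) / ln(dT1/dT2)
= (88.1 - 65.0) / ln(88.1 / 65.0) = 23.1 / 0.304085 = 75.97

75.97 degC


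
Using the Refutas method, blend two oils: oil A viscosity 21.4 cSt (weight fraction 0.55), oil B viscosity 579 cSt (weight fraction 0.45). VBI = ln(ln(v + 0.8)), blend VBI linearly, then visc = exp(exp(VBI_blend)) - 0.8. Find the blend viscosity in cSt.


Refutas method: VBN_i = 14.534*ln(ln(visc_i + 0.8)) + 10.975, blended linearly by mass fraction; since VBN is linear in VBI_i = ln(ln(visc_i + 0.8)) and the fractions sum to 1, blend VBI directly: visc = exp(exp(VBI_blend)) - 0.8
VBI_1 = ln(ln(21.4 + 0.8)) = 1.13143
VBI_2 = ln(ln(579 + 0.8)) = 1.85045
VBI_blend = 0.55 * 1.13143 + 0.45 * 1.85045 = 1.45499
visc_blend = exp(exp(1.45499)) - 0.8 = 71.76

71.76 cSt


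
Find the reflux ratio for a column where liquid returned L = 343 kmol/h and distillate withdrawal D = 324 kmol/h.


Reflux ratio definition: R = L / D (liquid returned / distillate withdrawn)
L = 343 kmol/h, D = 324 kmol/h
R = 343 / 324 = 1.059

1.059


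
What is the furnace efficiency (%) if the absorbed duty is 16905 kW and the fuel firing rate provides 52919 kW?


Furnace efficiency = Q_absorbed / Q_fuel * 100
= 16905 / 52919 * 100 = 31.95

31.95 %


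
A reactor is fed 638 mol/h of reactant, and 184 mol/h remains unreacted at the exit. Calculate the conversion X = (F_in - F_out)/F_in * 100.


X = (F_in - F_out) / F_in * 100
Moles reacted = 638 - 184 = 454
X = 454 / 638 * 100
= 0.7116 * 100
= 71.16 %

71.16 %


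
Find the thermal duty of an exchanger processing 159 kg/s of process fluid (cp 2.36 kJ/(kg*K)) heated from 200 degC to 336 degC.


Q = m_dot * cp * delta_T
delta_T = 336 - 200 = 136 K
Q = 159 * 2.36 * 136
= 375.24 * 136
= 51032.64 kW

51032.64 kW


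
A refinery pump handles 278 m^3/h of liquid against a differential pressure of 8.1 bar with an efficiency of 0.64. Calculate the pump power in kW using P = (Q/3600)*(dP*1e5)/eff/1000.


Q = 278 / 3600 = 0.0772222 m^3/s
P = 0.0772222 * (8.1 * 1e5) / 0.64 / 1000 = 97.73

97.73 kW


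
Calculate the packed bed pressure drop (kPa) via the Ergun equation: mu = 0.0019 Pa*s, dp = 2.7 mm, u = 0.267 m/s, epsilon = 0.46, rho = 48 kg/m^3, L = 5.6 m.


dp = 2.7 mm = 0.0027 m
Viscous term = 150*0.0019*0.267*(1-0.46)^2 / (0.0027^2*0.46^3) = 31271.1
Inertial term = 1.75*48*0.267^2*(1-0.46) / (0.0027*0.46^3) = 12304.3
dP/L = 31271.1 + 12304.3 = 43575.4 Pa/m
dP = 43575.4 * 5.6 / 1000 = 244.0 kPa

244.0 kPa


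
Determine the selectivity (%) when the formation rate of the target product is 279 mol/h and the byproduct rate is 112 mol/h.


Selectivity = desired / (desired + undesired) * 100
Total products = 279 + 112 = 391 mol/h
S = 279 / 391 * 100
= 0.7136 * 100
= 71.36 %

71.36 %


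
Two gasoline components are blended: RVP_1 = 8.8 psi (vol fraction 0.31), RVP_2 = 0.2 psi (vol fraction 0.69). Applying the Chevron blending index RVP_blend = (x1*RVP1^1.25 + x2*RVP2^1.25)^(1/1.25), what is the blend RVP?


Chevron index: RVP_blend = (sum xi*RVPi^1.25)^(1/1.25)
RVP^1.25 terms: 0.31 * 8.8^1.25 + 0.69 * 0.2^1.25 = 4.79085
RVP_blend = 4.79085^(1/1.25) = 3.502

3.502 psi


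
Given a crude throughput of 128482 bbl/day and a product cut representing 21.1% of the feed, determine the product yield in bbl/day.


Crude throughput = 128482 bbl/day
Fraction yield = 21.1%
yield = throughput * fraction / 100
yield = 128482 * 21.1 / 100 = 27109.702

27109.702 bbl/day


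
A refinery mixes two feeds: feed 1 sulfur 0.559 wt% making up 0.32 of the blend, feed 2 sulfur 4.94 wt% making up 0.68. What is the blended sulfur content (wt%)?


Linear sulfur blending: S_blend = x1*S1 + x2*S2
Contribution 1: 0.32 * 0.559 = 0.17888 wt%
Contribution 2: 0.68 * 4.94 = 3.3592 wt%
S_blend = 0.17888 + 3.3592 = 3.53808

3.53808 wt%


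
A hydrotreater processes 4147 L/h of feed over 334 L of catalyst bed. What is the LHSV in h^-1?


LHSV = volumetric feed rate / catalyst volume
= 4147 L/h / 334 L
= 12.42 h^-1

12.42 h^-1


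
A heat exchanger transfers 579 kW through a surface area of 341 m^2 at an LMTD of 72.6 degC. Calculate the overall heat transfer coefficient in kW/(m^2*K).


From Q = U*A*LMTD, U = Q / (A * LMTD)
U = 579 / (341 * 72.6) = 579 / 24756.6 = 0.02339

0.02339 kW/(m^2*K)


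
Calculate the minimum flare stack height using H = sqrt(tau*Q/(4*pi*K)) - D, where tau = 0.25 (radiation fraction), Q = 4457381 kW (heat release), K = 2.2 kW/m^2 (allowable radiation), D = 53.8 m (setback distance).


tau*Q/(4*pi*K) = 0.25 * 4457381 / (4 * pi * 2.2) = 40307.6
sqrt(40307.6) = 200.768
H = 200.768 - 53.8 = 147.0

147.0 m


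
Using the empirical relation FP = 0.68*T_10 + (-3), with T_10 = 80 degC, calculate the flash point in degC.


FP = 0.68 * 80 + (-3) = 51.4

51.4 degC


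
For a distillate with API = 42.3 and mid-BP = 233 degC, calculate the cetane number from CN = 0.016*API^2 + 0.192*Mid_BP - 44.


CN = 0.016 * 42.3^2 + 0.192 * 233 - 44
CN = 28.62864 + 44.736 - 44 = 29.36464

29.36464


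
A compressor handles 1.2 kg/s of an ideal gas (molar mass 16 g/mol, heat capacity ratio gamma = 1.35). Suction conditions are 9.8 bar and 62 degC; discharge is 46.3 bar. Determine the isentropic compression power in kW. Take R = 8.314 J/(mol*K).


Isentropic work: W = m*(gamma/(gamma-1))*(R*T1/MW)*((P2/P1)^((gamma-1)/gamma) - 1)
T1 = 62 + 273.15 = 335.15 K
Pressure ratio = 46.3 / 9.8 = 4.72449
Exponent = (1.35 - 1)/1.35 = 0.259259
(P2/P1)^exp - 1 = 4.72449^0.259259 - 1 = 0.495659
W = 1.2 * 1.35 / 0.35 * 8.314 * 335.15 / 16 * 0.495659 = 399.5

399.5 kW


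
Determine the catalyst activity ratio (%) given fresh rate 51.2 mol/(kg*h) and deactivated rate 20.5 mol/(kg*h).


Activity (%) = (rate_used / rate_fresh) * 100
rate_used = 20.5, rate_fresh = 51.2
= (20.5 / 51.2) * 100
= 0.4004 * 100 = 40.04

40.04 %


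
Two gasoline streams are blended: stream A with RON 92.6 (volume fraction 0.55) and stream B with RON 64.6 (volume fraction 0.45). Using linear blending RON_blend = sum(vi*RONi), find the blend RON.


Linear blending: RON_blend = sum(vi * RONi)
Contribution 1: 0.55 * 92.6 = 50.93
Contribution 2: 0.45 * 64.6 = 29.07
RON_blend = 50.93 + 29.07 = 80

80


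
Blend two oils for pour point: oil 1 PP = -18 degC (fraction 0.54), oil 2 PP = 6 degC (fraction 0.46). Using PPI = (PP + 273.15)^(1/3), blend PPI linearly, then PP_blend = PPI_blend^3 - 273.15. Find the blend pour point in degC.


PPI_1 = (-18 + 273.15)^(1/3) = 6.342569
PPI_2 = (6 + 273.15)^(1/3) = 6.535506
PPI_blend = 0.54 * 6.342569 + 0.46 * 6.535506 = 6.43132
PP_blend = 6.43132^3 - 273.15 = 266.0115 - 273.15 = -7.14

-7.14 degC


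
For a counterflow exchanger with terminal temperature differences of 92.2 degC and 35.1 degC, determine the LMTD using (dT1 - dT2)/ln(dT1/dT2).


LMTD = (dT1 - dT2) / ln(dT1/dT2)
= (92.2 - 35.1) / ln(92.2 / 35.1) = 57.1 / 0.965759 = 59.12

59.12 degC


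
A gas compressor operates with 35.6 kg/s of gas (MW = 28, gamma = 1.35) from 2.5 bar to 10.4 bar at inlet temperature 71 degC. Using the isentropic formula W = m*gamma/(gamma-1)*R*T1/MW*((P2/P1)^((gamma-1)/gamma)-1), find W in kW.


Isentropic work: W = m*(gamma/(gamma-1))*(R*T1/MW)*((P2/P1)^((gamma-1)/gamma) - 1)
T1 = 71 + 273.15 = 344.15 K
Pressure ratio = 10.4 / 2.5 = 4.16
Exponent = (1.35 - 1)/1.35 = 0.259259
(P2/P1)^exp - 1 = 4.16^0.259259 - 1 = 0.447123
W = 35.6 * 1.35 / 0.35 * 8.314 * 344.15 / 28 * 0.447123 = 6274

6274 kW


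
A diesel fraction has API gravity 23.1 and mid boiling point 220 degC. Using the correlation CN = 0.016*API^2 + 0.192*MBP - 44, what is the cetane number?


CN = 0.016 * 23.1^2 + 0.192 * 220 - 44
CN = 8.53776 + 42.24 - 44 = 6.77776

6.77776


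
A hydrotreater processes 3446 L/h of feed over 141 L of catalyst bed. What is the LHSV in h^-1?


LHSV = volumetric feed rate / catalyst volume
= 3446 L/h / 141 L
= 24.44 h^-1

24.44 h^-1


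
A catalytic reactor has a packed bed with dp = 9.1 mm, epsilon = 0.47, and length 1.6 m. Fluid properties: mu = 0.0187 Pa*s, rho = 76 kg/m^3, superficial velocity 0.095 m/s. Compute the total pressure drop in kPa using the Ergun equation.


dp = 9.1 mm = 0.0091 m
Viscous term = 150*0.0187*0.095*(1-0.47)^2 / (0.0091^2*0.47^3) = 8706.26
Inertial term = 1.75*76*0.095^2*(1-0.47) / (0.0091*0.47^3) = 673.348
dP/L = 8706.26 + 673.348 = 9379.61 Pa/m
dP = 9379.61 * 1.6 / 1000 = 15.01 kPa

15.01 kPa


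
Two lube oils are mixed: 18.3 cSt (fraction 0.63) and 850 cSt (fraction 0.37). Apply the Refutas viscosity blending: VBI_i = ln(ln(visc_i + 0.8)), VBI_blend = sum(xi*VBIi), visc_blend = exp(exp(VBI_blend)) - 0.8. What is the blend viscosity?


Refutas method: VBN_i = 14.534*ln(ln(visc_i + 0.8)) + 10.975, blended linearly by mass fraction; since VBN is linear in VBI_i = ln(ln(visc_i + 0.8)) and the fractions sum to 1, blend VBI directly: visc = exp(exp(VBI_blend)) - 0.8
VBI_1 = ln(ln(18.3 + 0.8)) = 1.0817
VBI_2 = ln(ln(850 + 0.8)) = 1.90898
VBI_blend = 0.63 * 1.0817 + 0.37 * 1.90898 = 1.38779
visc_blend = exp(exp(1.38779)) - 0.8 = 54.13

54.13 cSt


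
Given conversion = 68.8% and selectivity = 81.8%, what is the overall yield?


Overall yield = conversion (%) * selectivity (%) / 100
Conversion = 68.8%, Selectivity = 81.8%
Y = 68.8 * 81.8 / 100
= 56.2784 %

56.2784 %


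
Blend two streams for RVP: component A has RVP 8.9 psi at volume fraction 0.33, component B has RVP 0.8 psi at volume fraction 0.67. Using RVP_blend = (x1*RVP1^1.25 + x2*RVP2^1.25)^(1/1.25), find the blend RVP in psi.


Chevron index: RVP_blend = (sum xi*RVPi^1.25)^(1/1.25)
RVP^1.25 terms: 0.33 * 8.9^1.25 + 0.67 * 0.8^1.25 = 5.57976
RVP_blend = 5.57976^(1/1.25) = 3.956

3.956 psi


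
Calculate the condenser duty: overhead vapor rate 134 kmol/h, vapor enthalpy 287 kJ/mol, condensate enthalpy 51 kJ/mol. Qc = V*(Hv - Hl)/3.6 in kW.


Qc = 134 * (287 - 51) / 3.6 = 134 * 236 / 3.6 = 8784

8784 kW


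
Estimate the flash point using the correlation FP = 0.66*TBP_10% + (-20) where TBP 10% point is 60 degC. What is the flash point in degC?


FP = 0.66 * 60 + (-20) = 19.6

19.6 degC


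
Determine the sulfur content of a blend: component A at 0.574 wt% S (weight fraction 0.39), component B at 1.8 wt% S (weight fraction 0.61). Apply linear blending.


Linear sulfur blending: S_blend = x1*S1 + x2*S2
Contribution 1: 0.39 * 0.574 = 0.22386 wt%
Contribution 2: 0.61 * 1.8 = 1.098 wt%
S_blend = 0.22386 + 1.098 = 1.32186

1.32186 wt%


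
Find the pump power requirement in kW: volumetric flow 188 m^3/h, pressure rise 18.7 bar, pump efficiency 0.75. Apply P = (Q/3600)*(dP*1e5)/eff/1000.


Q = 188 / 3600 = 0.0522222 m^3/s
P = 0.0522222 * (18.7 * 1e5) / 0.75 / 1000 = 130.2

130.2 kW


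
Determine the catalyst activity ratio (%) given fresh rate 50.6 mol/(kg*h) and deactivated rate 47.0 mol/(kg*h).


Activity (%) = (rate_used / rate_fresh) * 100
rate_used = 47.0, rate_fresh = 50.6
= (47.0 / 50.6) * 100
= 0.9289 * 100 = 92.89

92.89 %


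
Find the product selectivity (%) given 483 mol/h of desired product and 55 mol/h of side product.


Selectivity = desired / (desired + undesired) * 100
Total products = 483 + 55 = 538 mol/h
S = 483 / 538 * 100
= 0.8978 * 100
= 89.78 %

89.78 %


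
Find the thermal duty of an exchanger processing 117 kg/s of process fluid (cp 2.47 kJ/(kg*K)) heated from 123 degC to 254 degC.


Q = m_dot * cp * delta_T
delta_T = 254 - 123 = 131 K
Q = 117 * 2.47 * 131
= 288.99 * 131
= 37857.69 kW

37857.69 kW


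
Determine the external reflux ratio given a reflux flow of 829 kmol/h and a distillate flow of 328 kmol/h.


Reflux ratio definition: R = L / D (liquid returned / distillate withdrawn)
L = 829 kmol/h, D = 328 kmol/h
R = 829 / 328 = 2.527

2.527


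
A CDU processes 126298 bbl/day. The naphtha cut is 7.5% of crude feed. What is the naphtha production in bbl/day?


Crude throughput = 126298 bbl/day
Fraction yield = 7.5%
yield = throughput * fraction / 100
yield = 126298 * 7.5 / 100 = 9472.35

9472.35 bbl/day


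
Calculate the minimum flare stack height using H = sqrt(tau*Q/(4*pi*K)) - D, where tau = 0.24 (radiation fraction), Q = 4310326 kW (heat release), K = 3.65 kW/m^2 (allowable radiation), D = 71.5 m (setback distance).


tau*Q/(4*pi*K) = 0.24 * 4310326 / (4 * pi * 3.65) = 22553.7
sqrt(22553.7) = 150.179
H = 150.179 - 71.5 = 78.68

78.68 m


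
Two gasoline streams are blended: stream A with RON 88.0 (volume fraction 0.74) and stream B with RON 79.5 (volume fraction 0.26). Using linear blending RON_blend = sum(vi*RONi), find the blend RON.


Linear blending: RON_blend = sum(vi * RONi)
Contribution 1: 0.74 * 88.0 = 65.12
Contribution 2: 0.26 * 79.5 = 20.67
RON_blend = 65.12 + 20.67 = 85.79

85.79


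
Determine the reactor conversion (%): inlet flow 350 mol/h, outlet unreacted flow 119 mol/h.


X = (F_in - F_out) / F_in * 100
Moles reacted = 350 - 119 = 231
X = 231 / 350 * 100
= 0.6600 * 100
= 66.00 %

66.00 %


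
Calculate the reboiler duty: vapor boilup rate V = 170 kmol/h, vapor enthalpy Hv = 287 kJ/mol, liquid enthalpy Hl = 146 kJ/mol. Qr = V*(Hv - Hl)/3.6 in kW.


Qr = 170 * (287 - 146) / 3.6 = 170 * 141 / 3.6 = 6658

6658 kW


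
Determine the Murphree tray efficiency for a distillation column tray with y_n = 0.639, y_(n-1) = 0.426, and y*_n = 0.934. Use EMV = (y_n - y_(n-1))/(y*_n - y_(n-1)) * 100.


Murphree vapor efficiency: EMV = (y_n - y_(n-1)) / (y*_n - y_(n-1)) * 100
EMV = (0.639 - 0.426) / (0.934 - 0.426) * 100 = 0.213 / 0.508 * 100 = 41.93

41.93 %


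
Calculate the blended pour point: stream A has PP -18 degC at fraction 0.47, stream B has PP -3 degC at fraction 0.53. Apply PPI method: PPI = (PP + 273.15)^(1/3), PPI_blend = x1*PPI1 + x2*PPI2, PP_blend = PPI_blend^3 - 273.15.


PPI_1 = (-18 + 273.15)^(1/3) = 6.342569
PPI_2 = (-3 + 273.15)^(1/3) = 6.464501
PPI_blend = 0.47 * 6.342569 + 0.53 * 6.464501 = 6.407193
PP_blend = 6.407193^3 - 273.15 = 263.0289 - 273.15 = -10.12

-10.12 degC


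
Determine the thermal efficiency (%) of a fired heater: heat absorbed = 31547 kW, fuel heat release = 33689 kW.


Furnace efficiency = Q_absorbed / Q_fuel * 100
= 31547 / 33689 * 100 = 93.64

93.64 %


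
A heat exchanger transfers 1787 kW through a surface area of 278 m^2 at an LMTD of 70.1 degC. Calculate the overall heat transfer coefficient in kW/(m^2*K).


From Q = U*A*LMTD, U = Q / (A * LMTD)
U = 1787 / (278 * 70.1) = 1787 / 19487.8 = 0.09170

0.09170 kW/(m^2*K)


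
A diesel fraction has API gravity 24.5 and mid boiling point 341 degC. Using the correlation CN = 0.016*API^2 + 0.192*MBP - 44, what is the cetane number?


CN = 0.016 * 24.5^2 + 0.192 * 341 - 44
CN = 9.604 + 65.472 - 44 = 31.076

31.076


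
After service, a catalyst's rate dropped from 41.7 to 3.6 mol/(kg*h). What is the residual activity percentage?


Activity (%) = (rate_used / rate_fresh) * 100
rate_used = 3.6, rate_fresh = 41.7
= (3.6 / 41.7) * 100
= 0.08633 * 100 = 8.633

8.633 %


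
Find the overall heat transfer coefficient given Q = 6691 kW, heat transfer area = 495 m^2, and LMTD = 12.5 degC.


From Q = U*A*LMTD, U = Q / (A * LMTD)
U = 6691 / (495 * 12.5) = 6691 / 6187.5 = 1.081

1.081 kW/(m^2*K)


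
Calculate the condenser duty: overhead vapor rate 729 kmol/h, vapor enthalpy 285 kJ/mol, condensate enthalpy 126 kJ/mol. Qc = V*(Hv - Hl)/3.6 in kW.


Qc = 729 * (285 - 126) / 3.6 = 729 * 159 / 3.6 = 32200

32200 kW


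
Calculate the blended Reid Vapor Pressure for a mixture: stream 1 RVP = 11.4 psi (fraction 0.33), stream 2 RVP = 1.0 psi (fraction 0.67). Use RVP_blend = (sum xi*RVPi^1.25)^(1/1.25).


Chevron index: RVP_blend = (sum xi*RVPi^1.25)^(1/1.25)
RVP^1.25 terms: 0.33 * 11.4^1.25 + 0.67 * 1.0^1.25 = 7.58266
RVP_blend = 7.58266^(1/1.25) = 5.057

5.057 psi


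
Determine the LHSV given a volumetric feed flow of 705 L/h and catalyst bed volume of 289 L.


LHSV = volumetric feed rate / catalyst volume
= 705 L/h / 289 L
= 2.439 h^-1

2.439 h^-1


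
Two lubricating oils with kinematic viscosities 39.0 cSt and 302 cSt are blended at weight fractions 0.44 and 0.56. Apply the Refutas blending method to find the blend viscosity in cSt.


Refutas method: VBN_i = 14.534*ln(ln(visc_i + 0.8)) + 10.975, blended linearly by mass fraction; since VBN is linear in VBI_i = ln(ln(visc_i + 0.8)) and the fractions sum to 1, blend VBI directly: visc = exp(exp(VBI_blend)) - 0.8
VBI_1 = ln(ln(39.0 + 0.8)) = 1.30396
VBI_2 = ln(ln(302 + 0.8)) = 1.74276
VBI_blend = 0.44 * 1.30396 + 0.56 * 1.74276 = 1.54969
visc_blend = exp(exp(1.54969)) - 0.8 = 110.3

110.3 cSt


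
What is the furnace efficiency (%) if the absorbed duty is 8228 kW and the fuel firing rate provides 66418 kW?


Furnace efficiency = Q_absorbed / Q_fuel * 100
= 8228 / 66418 * 100 = 12.39

12.39 %


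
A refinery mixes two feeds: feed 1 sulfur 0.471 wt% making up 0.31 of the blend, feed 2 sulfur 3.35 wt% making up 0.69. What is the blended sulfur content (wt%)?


Linear sulfur blending: S_blend = x1*S1 + x2*S2
Contribution 1: 0.31 * 0.471 = 0.14601 wt%
Contribution 2: 0.69 * 3.35 = 2.3115 wt%
S_blend = 0.14601 + 2.3115 = 2.45751

2.45751 wt%


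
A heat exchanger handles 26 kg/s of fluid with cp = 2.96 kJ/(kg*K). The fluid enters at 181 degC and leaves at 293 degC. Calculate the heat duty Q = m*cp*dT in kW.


Q = m_dot * cp * delta_T
delta_T = 293 - 181 = 112 K
Q = 26 * 2.96 * 112
= 76.96 * 112
= 8619.52 kW

8619.52 kW


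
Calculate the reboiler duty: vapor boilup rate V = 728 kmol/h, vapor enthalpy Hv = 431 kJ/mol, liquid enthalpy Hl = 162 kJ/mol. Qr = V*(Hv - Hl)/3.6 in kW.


Qr = 728 * (431 - 162) / 3.6 = 728 * 269 / 3.6 = 54400

54400 kW


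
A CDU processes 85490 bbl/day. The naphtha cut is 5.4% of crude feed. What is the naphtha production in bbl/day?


Crude throughput = 85490 bbl/day
Fraction yield = 5.4%
yield = throughput * fraction / 100
yield = 85490 * 5.4 / 100 = 4616.46

4616.46 bbl/day


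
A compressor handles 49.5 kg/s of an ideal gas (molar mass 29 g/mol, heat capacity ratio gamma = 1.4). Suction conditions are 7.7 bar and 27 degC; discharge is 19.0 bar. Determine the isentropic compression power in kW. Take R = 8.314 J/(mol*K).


Isentropic work: W = m*(gamma/(gamma-1))*(R*T1/MW)*((P2/P1)^((gamma-1)/gamma) - 1)
T1 = 27 + 273.15 = 300.15 K
Pressure ratio = 19.0 / 7.7 = 2.46753
Exponent = (1.4 - 1)/1.4 = 0.285714
(P2/P1)^exp - 1 = 2.46753^0.285714 - 1 = 0.294419
W = 49.5 * 1.4 / 0.4 * 8.314 * 300.15 / 29 * 0.294419 = 4389

4389 kW


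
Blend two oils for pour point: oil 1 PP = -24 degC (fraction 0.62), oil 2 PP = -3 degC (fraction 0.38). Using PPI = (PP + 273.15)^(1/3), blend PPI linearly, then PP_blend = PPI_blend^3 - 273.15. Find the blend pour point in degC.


PPI_1 = (-24 + 273.15)^(1/3) = 6.292458
PPI_2 = (-3 + 273.15)^(1/3) = 6.464501
PPI_blend = 0.62 * 6.292458 + 0.38 * 6.464501 = 6.357834
PP_blend = 6.357834^3 - 273.15 = 256.9967 - 273.15 = -16.15

-16.15 degC


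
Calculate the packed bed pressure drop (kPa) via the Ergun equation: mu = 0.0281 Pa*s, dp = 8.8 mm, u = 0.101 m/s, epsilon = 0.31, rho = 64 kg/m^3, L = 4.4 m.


dp = 8.8 mm = 0.0088 m
Viscous term = 150*0.0281*0.101*(1-0.31)^2 / (0.0088^2*0.31^3) = 87855
Inertial term = 1.75*64*0.101^2*(1-0.31) / (0.0088*0.31^3) = 3007.06
dP/L = 87855 + 3007.06 = 90862.1 Pa/m
dP = 90862.1 * 4.4 / 1000 = 399.8 kPa

399.8 kPa


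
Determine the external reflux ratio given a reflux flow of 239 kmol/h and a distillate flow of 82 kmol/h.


Reflux ratio definition: R = L / D (liquid returned / distillate withdrawn)
L = 239 kmol/h, D = 82 kmol/h
R = 239 / 82 = 2.915

2.915


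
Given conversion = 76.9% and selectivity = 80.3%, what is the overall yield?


Overall yield = conversion (%) * selectivity (%) / 100
Conversion = 76.9%, Selectivity = 80.3%
Y = 76.9 * 80.3 / 100
= 61.7507 %

61.7507 %


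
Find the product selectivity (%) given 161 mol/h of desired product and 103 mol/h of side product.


Selectivity = desired / (desired + undesired) * 100
Total products = 161 + 103 = 264 mol/h
S = 161 / 264 * 100
= 0.6098 * 100
= 60.98 %

60.98 %


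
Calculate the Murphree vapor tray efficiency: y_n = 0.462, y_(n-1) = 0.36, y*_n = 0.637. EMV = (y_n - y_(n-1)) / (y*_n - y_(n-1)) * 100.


Murphree vapor efficiency: EMV = (y_n - y_(n-1)) / (y*_n - y_(n-1)) * 100
EMV = (0.462 - 0.36) / (0.637 - 0.36) * 100 = 0.102 / 0.277 * 100 = 36.82

36.82 %


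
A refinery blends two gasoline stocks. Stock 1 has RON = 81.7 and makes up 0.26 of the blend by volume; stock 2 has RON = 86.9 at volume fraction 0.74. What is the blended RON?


Linear blending: RON_blend = sum(vi * RONi)
Contribution 1: 0.26 * 81.7 = 21.242
Contribution 2: 0.74 * 86.9 = 64.306
RON_blend = 21.242 + 64.306 = 85.548

85.548


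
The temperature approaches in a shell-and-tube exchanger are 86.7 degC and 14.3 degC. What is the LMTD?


LMTD = (dT1 - dT2) / ln(dT1/dT2)
= (86.7 - 14.3) / ln(86.7 / 14.3) = 72.4 / 1.80219 = 40.17

40.17 degC


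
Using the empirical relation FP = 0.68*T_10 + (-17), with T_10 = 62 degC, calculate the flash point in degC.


FP = 0.68 * 62 + (-17) = 25.16

25.16 degC


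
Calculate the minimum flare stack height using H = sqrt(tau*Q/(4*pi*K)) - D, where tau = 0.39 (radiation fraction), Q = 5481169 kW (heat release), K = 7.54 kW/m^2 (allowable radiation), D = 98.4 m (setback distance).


tau*Q/(4*pi*K) = 0.39 * 5481169 / (4 * pi * 7.54) = 22560.9
sqrt(22560.9) = 150.203
H = 150.203 - 98.4 = 51.80

51.80 m


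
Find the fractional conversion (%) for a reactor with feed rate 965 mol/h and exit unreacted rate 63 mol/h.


X = (F_in - F_out) / F_in * 100
Moles reacted = 965 - 63 = 902
X = 902 / 965 * 100
= 0.9347 * 100
= 93.47 %

93.47 %


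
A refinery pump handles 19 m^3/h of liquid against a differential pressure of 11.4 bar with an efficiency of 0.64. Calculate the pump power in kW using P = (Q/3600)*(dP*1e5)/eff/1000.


Q = 19 / 3600 = 0.00527778 m^3/s
P = 0.00527778 * (11.4 * 1e5) / 0.64 / 1000 = 9.401

9.401 kW


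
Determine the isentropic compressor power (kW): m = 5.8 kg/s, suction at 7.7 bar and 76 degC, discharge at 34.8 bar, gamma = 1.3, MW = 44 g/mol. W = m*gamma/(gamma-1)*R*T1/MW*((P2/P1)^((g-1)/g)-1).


Isentropic work: W = m*(gamma/(gamma-1))*(R*T1/MW)*((P2/P1)^((gamma-1)/gamma) - 1)
T1 = 76 + 273.15 = 349.15 K
Pressure ratio = 34.8 / 7.7 = 4.51948
Exponent = (1.3 - 1)/1.3 = 0.230769
(P2/P1)^exp - 1 = 4.51948^0.230769 - 1 = 0.416361
W = 5.8 * 1.3 / 0.3 * 8.314 * 349.15 / 44 * 0.416361 = 690.4

690.4 kW


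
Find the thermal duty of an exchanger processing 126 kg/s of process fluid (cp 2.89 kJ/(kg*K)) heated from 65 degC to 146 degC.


Q = m_dot * cp * delta_T
delta_T = 146 - 65 = 81 K
Q = 126 * 2.89 * 81
= 364.14 * 81
= 29495.34 kW

29495.34 kW


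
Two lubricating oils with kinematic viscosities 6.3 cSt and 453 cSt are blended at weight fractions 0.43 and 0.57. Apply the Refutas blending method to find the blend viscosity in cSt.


Refutas method: VBN_i = 14.534*ln(ln(visc_i + 0.8)) + 10.975, blended linearly by mass fraction; since VBN is linear in VBI_i = ln(ln(visc_i + 0.8)) and the fractions sum to 1, blend VBI directly: visc = exp(exp(VBI_blend)) - 0.8
VBI_1 = ln(ln(6.3 + 0.8)) = 0.672993
VBI_2 = ln(ln(453 + 0.8)) = 1.81118
VBI_blend = 0.43 * 0.672993 + 0.57 * 1.81118 = 1.32176
visc_blend = exp(exp(1.32176)) - 0.8 = 41.72

41.72 cSt


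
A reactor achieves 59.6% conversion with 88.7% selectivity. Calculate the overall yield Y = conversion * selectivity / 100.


Overall yield = conversion (%) * selectivity (%) / 100
Conversion = 59.6%, Selectivity = 88.7%
Y = 59.6 * 88.7 / 100
= 52.8652 %

52.8652 %


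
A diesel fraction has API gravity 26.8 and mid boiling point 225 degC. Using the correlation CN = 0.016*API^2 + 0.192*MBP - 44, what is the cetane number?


CN = 0.016 * 26.8^2 + 0.192 * 225 - 44
CN = 11.49184 + 43.2 - 44 = 10.69184

10.69184


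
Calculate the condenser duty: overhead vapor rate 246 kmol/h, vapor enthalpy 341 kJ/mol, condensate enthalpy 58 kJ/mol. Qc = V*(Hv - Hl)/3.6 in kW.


Qc = 246 * (341 - 58) / 3.6 = 246 * 283 / 3.6 = 19340

19340 kW


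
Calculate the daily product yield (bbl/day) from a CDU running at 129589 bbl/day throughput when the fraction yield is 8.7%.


Crude throughput = 129589 bbl/day
Fraction yield = 8.7%
yield = throughput * fraction / 100
yield = 129589 * 8.7 / 100 = 11274.243

11274.243 bbl/day


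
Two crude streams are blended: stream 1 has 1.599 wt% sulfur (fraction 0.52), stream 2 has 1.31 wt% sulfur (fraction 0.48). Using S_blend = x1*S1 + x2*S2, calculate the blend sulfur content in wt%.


Linear sulfur blending: S_blend = x1*S1 + x2*S2
Contribution 1: 0.52 * 1.599 = 0.83148 wt%
Contribution 2: 0.48 * 1.31 = 0.6288 wt%
S_blend = 0.83148 + 0.6288 = 1.46028

1.46028 wt%


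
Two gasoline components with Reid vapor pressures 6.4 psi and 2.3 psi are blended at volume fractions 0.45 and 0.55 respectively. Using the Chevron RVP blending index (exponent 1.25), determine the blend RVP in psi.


Chevron index: RVP_blend = (sum xi*RVPi^1.25)^(1/1.25)
RVP^1.25 terms: 0.45 * 6.4^1.25 + 0.55 * 2.3^1.25 = 6.1386
RVP_blend = 6.1386^(1/1.25) = 4.270

4.270 psi


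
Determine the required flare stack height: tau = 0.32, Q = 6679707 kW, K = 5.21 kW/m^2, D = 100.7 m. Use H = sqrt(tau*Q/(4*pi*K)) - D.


tau*Q/(4*pi*K) = 0.32 * 6679707 / (4 * pi * 5.21) = 32648.2
sqrt(32648.2) = 180.688
H = 180.688 - 100.7 = 79.99

79.99 m


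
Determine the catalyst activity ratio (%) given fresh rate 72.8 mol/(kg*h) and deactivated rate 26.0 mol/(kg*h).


Activity (%) = (rate_used / rate_fresh) * 100
rate_used = 26.0, rate_fresh = 72.8
= (26.0 / 72.8) * 100
= 0.3571 * 100 = 35.71

35.71 %


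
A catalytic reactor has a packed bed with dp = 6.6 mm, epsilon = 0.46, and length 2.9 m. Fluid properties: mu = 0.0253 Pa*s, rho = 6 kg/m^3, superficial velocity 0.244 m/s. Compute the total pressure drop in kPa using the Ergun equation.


dp = 6.6 mm = 0.0066 m
Viscous term = 150*0.0253*0.244*(1-0.46)^2 / (0.0066^2*0.46^3) = 63683.6
Inertial term = 1.75*6*0.244^2*(1-0.46) / (0.0066*0.46^3) = 525.467
dP/L = 63683.6 + 525.467 = 64209.1 Pa/m
dP = 64209.1 * 2.9 / 1000 = 186.2 kPa

186.2 kPa


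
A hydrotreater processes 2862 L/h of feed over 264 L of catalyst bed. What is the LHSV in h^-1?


LHSV = volumetric feed rate / catalyst volume
= 2862 L/h / 264 L
= 10.84 h^-1

10.84 h^-1


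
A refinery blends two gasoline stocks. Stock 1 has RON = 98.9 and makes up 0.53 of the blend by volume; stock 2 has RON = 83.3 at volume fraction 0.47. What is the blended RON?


Linear blending: RON_blend = sum(vi * RONi)
Contribution 1: 0.53 * 98.9 = 52.417
Contribution 2: 0.47 * 83.3 = 39.151
RON_blend = 52.417 + 39.151 = 91.568

91.568


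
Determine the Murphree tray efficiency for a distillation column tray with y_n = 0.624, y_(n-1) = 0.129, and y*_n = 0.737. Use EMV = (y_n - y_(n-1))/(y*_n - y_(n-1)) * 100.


Murphree vapor efficiency: EMV = (y_n - y_(n-1)) / (y*_n - y_(n-1)) * 100
EMV = (0.624 - 0.129) / (0.737 - 0.129) * 100 = 0.495 / 0.608 * 100 = 81.41

81.41 %


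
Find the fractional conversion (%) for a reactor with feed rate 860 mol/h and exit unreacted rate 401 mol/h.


X = (F_in - F_out) / F_in * 100
Moles reacted = 860 - 401 = 459
X = 459 / 860 * 100
= 0.5337 * 100
= 53.37 %

53.37 %


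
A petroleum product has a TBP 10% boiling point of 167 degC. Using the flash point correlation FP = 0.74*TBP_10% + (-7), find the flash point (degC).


FP = 0.74 * 167 + (-7) = 116.58

116.58 degC


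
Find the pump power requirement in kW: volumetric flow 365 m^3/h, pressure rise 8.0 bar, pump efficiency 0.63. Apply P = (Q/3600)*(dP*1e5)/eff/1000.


Q = 365 / 3600 = 0.101389 m^3/s
P = 0.101389 * (8.0 * 1e5) / 0.63 / 1000 = 128.7

128.7 kW


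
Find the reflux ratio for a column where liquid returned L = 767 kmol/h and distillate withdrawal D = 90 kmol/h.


Reflux ratio definition: R = L / D (liquid returned / distillate withdrawn)
L = 767 kmol/h, D = 90 kmol/h
R = 767 / 90 = 8.522

8.522


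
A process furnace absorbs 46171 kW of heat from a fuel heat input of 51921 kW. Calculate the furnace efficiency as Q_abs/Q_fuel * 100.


Furnace efficiency = Q_absorbed / Q_fuel * 100
= 46171 / 51921 * 100 = 88.93

88.93 %


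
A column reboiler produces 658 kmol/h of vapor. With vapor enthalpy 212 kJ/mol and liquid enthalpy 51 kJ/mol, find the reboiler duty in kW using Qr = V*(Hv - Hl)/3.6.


Qr = 658 * (212 - 51) / 3.6 = 658 * 161 / 3.6 = 29430

29430 kW


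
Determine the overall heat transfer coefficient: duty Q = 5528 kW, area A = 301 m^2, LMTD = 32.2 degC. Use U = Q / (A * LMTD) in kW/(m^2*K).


From Q = U*A*LMTD, U = Q / (A * LMTD)
U = 5528 / (301 * 32.2) = 5528 / 9692.2 = 0.5704

0.5704 kW/(m^2*K)


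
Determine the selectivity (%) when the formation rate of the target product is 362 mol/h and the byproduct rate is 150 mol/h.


Selectivity = desired / (desired + undesired) * 100
Total products = 362 + 150 = 512 mol/h
S = 362 / 512 * 100
= 0.7070 * 100
= 70.70 %

70.70 %


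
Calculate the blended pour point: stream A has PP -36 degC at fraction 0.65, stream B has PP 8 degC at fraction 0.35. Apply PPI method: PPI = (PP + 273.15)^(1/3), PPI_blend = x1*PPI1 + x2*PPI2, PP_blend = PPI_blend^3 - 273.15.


PPI_1 = (-36 + 273.15)^(1/3) = 6.189768
PPI_2 = (8 + 273.15)^(1/3) = 6.551077
PPI_blend = 0.65 * 6.189768 + 0.35 * 6.551077 = 6.316226
PP_blend = 6.316226^3 - 273.15 = 251.984 - 273.15 = -21.17

-21.17 degC


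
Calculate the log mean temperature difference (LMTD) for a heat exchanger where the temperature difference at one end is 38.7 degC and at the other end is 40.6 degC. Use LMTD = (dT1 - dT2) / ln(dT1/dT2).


LMTD = (dT1 - dT2) / ln(dT1/dT2)
= (38.7 - 40.6) / ln(38.7 / 40.6) = -1.9 / -0.0479285 = 39.64

39.64 degC


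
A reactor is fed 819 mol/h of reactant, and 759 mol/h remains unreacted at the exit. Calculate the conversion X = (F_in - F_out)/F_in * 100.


X = (F_in - F_out) / F_in * 100
Moles reacted = 819 - 759 = 60
X = 60 / 819 * 100
= 0.07326 * 100
= 7.326 %

7.326 %


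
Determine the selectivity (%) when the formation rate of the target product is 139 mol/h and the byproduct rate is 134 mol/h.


Selectivity = desired / (desired + undesired) * 100
Total products = 139 + 134 = 273 mol/h
S = 139 / 273 * 100
= 0.5092 * 100
= 50.92 %

50.92 %


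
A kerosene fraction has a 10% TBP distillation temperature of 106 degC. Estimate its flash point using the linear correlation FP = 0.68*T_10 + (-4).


FP = 0.68 * 106 + (-4) = 68.08

68.08 degC


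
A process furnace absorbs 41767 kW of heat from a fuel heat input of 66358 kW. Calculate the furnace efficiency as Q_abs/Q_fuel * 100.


Furnace efficiency = Q_absorbed / Q_fuel * 100
= 41767 / 66358 * 100 = 62.94

62.94 %


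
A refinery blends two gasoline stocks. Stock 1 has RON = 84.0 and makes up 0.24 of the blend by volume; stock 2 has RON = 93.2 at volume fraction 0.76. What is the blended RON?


Linear blending: RON_blend = sum(vi * RONi)
Contribution 1: 0.24 * 84.0 = 20.16
Contribution 2: 0.76 * 93.2 = 70.832
RON_blend = 20.16 + 70.832 = 90.992

90.992


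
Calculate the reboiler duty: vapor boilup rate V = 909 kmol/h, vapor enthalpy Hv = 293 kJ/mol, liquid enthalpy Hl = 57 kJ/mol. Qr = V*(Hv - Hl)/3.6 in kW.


Qr = 909 * (293 - 57) / 3.6 = 909 * 236 / 3.6 = 59590

59590 kW


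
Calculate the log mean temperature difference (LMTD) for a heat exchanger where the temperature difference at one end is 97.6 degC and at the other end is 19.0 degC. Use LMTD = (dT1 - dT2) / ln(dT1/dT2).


LMTD = (dT1 - dT2) / ln(dT1/dT2)
= (97.6 - 19.0) / ln(97.6 / 19.0) = 78.6 / 1.63644 = 48.03

48.03 degC


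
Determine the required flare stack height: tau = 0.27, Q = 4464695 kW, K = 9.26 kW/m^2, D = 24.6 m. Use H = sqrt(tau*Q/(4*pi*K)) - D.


tau*Q/(4*pi*K) = 0.27 * 4464695 / (4 * pi * 9.26) = 10359.4
sqrt(10359.4) = 101.781
H = 101.781 - 24.6 = 77.18

77.18 m


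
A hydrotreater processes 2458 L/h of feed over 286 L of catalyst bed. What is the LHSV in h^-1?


LHSV = volumetric feed rate / catalyst volume
= 2458 L/h / 286 L
= 8.594 h^-1

8.594 h^-1


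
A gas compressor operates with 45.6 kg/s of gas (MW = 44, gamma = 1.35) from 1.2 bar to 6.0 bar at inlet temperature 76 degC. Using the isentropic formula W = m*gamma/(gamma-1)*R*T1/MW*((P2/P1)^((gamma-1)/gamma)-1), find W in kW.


Isentropic work: W = m*(gamma/(gamma-1))*(R*T1/MW)*((P2/P1)^((gamma-1)/gamma) - 1)
T1 = 76 + 273.15 = 349.15 K
Pressure ratio = 6.0 / 1.2 = 5
Exponent = (1.35 - 1)/1.35 = 0.259259
(P2/P1)^exp - 1 = 5^0.259259 - 1 = 0.517799
W = 45.6 * 1.35 / 0.35 * 8.314 * 349.15 / 44 * 0.517799 = 6008

6008 kW


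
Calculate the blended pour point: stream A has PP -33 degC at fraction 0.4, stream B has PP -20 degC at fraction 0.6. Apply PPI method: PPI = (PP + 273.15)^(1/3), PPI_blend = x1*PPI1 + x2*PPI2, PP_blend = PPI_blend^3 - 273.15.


PPI_1 = (-33 + 273.15)^(1/3) = 6.215759
PPI_2 = (-20 + 273.15)^(1/3) = 6.325953
PPI_blend = 0.4 * 6.215759 + 0.6 * 6.325953 = 6.281875
PP_blend = 6.281875^3 - 273.15 = 247.8951 - 273.15 = -25.25

-25.25 degC


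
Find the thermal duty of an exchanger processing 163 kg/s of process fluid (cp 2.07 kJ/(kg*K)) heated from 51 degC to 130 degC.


Q = m_dot * cp * delta_T
delta_T = 130 - 51 = 79 K
Q = 163 * 2.07 * 79
= 337.41 * 79
= 26655.39 kW

26655.39 kW


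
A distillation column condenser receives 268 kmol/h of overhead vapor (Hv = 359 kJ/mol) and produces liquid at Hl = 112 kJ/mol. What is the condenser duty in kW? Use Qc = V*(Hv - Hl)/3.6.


Qc = 268 * (359 - 112) / 3.6 = 268 * 247 / 3.6 = 18390

18390 kW


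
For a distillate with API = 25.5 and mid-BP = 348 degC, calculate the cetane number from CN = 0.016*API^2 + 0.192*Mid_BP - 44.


CN = 0.016 * 25.5^2 + 0.192 * 348 - 44
CN = 10.404 + 66.816 - 44 = 33.22

33.22


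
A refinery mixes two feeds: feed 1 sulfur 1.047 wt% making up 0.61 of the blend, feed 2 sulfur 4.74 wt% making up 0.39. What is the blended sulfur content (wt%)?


Linear sulfur blending: S_blend = x1*S1 + x2*S2
Contribution 1: 0.61 * 1.047 = 0.63867 wt%
Contribution 2: 0.39 * 4.74 = 1.8486 wt%
S_blend = 0.63867 + 1.8486 = 2.48727

2.48727 wt%


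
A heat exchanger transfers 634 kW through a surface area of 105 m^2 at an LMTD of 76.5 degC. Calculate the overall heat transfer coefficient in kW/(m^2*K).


From Q = U*A*LMTD, U = Q / (A * LMTD)
U = 634 / (105 * 76.5) = 634 / 8032.5 = 0.07893

0.07893 kW/(m^2*K)


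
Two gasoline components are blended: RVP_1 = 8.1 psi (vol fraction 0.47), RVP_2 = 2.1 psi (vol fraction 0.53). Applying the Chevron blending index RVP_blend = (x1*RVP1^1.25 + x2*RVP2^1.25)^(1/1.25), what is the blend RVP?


Chevron index: RVP_blend = (sum xi*RVPi^1.25)^(1/1.25)
RVP^1.25 terms: 0.47 * 8.1^1.25 + 0.53 * 2.1^1.25 = 7.76233
RVP_blend = 7.76233^(1/1.25) = 5.152

5.152 psi


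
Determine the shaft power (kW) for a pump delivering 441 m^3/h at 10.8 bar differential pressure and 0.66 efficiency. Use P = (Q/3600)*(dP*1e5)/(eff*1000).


Q = 441 / 3600 = 0.1225 m^3/s
P = 0.1225 * (10.8 * 1e5) / 0.66 / 1000 = 200.5

200.5 kW


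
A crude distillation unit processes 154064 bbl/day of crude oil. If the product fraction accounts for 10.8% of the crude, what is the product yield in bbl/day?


Crude throughput = 154064 bbl/day
Fraction yield = 10.8%
yield = throughput * fraction / 100
yield = 154064 * 10.8 / 100 = 16638.912

16638.912 bbl/day


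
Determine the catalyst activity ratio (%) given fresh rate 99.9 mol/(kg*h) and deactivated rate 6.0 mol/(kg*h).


Activity (%) = (rate_used / rate_fresh) * 100
rate_used = 6.0, rate_fresh = 99.9
= (6.0 / 99.9) * 100
= 0.06006 * 100 = 6.006

6.006 %


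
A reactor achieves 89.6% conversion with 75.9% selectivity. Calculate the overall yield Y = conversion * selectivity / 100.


Overall yield = conversion (%) * selectivity (%) / 100
Conversion = 89.6%, Selectivity = 75.9%
Y = 89.6 * 75.9 / 100
= 68.0064 %

68.0064 %


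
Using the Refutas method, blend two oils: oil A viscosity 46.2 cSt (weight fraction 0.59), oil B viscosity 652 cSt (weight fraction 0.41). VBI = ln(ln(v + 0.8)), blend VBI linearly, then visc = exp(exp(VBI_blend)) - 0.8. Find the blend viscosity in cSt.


Refutas method: VBN_i = 14.534*ln(ln(visc_i + 0.8)) + 10.975, blended linearly by mass fraction; since VBN is linear in VBI_i = ln(ln(visc_i + 0.8)) and the fractions sum to 1, blend VBI directly: visc = exp(exp(VBI_blend)) - 0.8
VBI_1 = ln(ln(46.2 + 0.8)) = 1.34811
VBI_2 = ln(ln(652 + 0.8)) = 1.86892
VBI_blend = 0.59 * 1.34811 + 0.41 * 1.86892 = 1.56164
visc_blend = exp(exp(1.56164)) - 0.8 = 116.7

116.7 cSt


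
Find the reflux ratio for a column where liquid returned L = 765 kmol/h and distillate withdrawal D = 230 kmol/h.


Reflux ratio definition: R = L / D (liquid returned / distillate withdrawn)
L = 765 kmol/h, D = 230 kmol/h
R = 765 / 230 = 3.326

3.326
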